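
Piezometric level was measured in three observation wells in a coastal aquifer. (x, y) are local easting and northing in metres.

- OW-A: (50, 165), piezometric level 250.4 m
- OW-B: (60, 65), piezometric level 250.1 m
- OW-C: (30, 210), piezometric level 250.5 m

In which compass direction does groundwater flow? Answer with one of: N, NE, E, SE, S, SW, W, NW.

Taking OW-A as reference: OW-B−OW-A = (10, -100, -0.3); OW-C−OW-A = (-20, 45, +0.1).
Determinant of the coordinate differences = 10·45 − (-20)·(-100) = -1550.
∂h/∂x = [(-0.3)·45 − (+0.1)·(-100)] / -1550 = +0.002258
∂h/∂y = [10·(+0.1) − (-20)·(-0.3)] / -1550 = +0.003226
Flow = −∇h = (-0.002258 east, -0.003226 north), which points southwest.

SW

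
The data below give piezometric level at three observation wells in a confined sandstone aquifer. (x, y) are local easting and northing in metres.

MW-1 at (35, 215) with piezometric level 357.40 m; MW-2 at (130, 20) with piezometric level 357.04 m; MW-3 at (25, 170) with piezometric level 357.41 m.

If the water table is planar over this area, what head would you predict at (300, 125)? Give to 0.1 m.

356.6 m

Differences from MW-1: to MW-2 (Δx, Δy, Δh) = (95, -195, -0.36); to MW-3 = (-10, -45, +0.01).
Determinant of the coordinate differences = 95·(-45) − (-10)·(-195) = -6225.
∂h/∂x = [(-0.36)·(-45) − (+0.01)·(-195)] / -6225 = -0.002916
∂h/∂y = [95·(+0.01) − (-10)·(-0.36)] / -6225 = +0.0004257
h(300, 125) = 357.40 + (-0.002916)·(265) + (+0.0004257)·(-90) = 357.40 -0.773 -0.038 = 356.589 m.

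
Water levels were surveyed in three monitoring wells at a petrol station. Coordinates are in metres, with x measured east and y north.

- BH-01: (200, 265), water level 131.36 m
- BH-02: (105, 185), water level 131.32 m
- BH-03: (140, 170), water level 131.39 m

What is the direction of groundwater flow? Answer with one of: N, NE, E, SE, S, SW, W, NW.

Taking BH-01 as reference: BH-02−BH-01 = (-95, -80, -0.04); BH-03−BH-01 = (-60, -95, +0.03).
Solve a·Δx + b·Δy = Δh: det = (-95)·(-95) − (-60)·(-80) = 4225.
∂h/∂x = [(-0.04)·(-95) − (+0.03)·(-80)] / 4225 = +0.001467
∂h/∂y = [(-95)·(+0.03) − (-60)·(-0.04)] / 4225 = -0.001243
Flow = −∇h = (-0.001467 east, +0.001243 north), which points northwest.

NW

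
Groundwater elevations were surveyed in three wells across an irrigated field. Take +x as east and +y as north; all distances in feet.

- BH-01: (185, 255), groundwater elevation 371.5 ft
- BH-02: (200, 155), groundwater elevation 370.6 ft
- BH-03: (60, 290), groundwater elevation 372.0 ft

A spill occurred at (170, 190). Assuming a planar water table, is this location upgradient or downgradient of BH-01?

With h = a·x + b·y + c and BH-01 as origin, the differences give:
  15·a + (-100)·b = -0.9
  (-125)·a + 35·b = +0.5
Eliminate b (×35 and ×(-100), subtract): -11975·a = 18.50 → a = ∂h/∂x = -0.001545
Back-substitute: b = ∂h/∂y = +0.008768.
Head at (170, 190) = 371.5 + (-0.001545)·(-15) + (+0.008768)·(-65) = 370.95 ft.
That is lower than the 371.5 ft at BH-01, so the point is downgradient.

downgradient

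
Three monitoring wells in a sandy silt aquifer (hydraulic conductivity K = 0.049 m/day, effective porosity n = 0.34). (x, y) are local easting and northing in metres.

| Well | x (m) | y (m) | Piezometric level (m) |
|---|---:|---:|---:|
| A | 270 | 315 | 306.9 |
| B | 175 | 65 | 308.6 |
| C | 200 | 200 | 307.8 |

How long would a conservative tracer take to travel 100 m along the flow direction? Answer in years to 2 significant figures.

280 years

Three-point gradient (reference A): Δ to B = (-95, -250, +1.7), Δ to C = (-70, -115, +0.9).
∂h/∂x = -0.004487, ∂h/∂y = -0.005095 (det = -6575).
|∇h| = √(-0.004487² + -0.005095²) = 0.006789
Seepage velocity v = K·i/n = 0.049 × 0.006789 / 0.34 = 0.0009784 m/day.
t = 100 / 0.0009784 = 1.022e+05 days = 280 years.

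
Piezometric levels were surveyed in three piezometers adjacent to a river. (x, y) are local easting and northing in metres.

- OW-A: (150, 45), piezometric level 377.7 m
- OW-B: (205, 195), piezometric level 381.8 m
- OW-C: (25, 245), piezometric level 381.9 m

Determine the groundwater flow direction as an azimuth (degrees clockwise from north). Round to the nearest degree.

Taking OW-A as reference: OW-B−OW-A = (55, 150, +4.1); OW-C−OW-A = (-125, 200, +4.2).
Solve a·Δx + b·Δy = Δh: det = 55·200 − (-125)·150 = 29750.
∂h/∂x = [(+4.1)·200 − (+4.2)·150] / 29750 = +0.006387
∂h/∂y = [55·(+4.2) − (-125)·(+4.1)] / 29750 = +0.02499
Flow direction (−∇h) has components (-0.006387 E, -0.02499 N).
Azimuth = atan2(E, N) = atan2(-0.006387, -0.02499) = 194.3° ≈ 194°.

194°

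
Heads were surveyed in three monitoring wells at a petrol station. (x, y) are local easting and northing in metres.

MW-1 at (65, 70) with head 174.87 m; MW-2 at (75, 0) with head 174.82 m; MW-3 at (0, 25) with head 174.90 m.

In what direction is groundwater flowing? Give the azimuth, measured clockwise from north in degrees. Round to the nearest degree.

124°

With h = a·x + b·y + c and MW-1 as origin, the differences give:
  10·a + (-70)·b = -0.05
  (-65)·a + (-45)·b = +0.03
Eliminate b (×(-45) and ×(-70), subtract): -5000·a = 4.350 → a = ∂h/∂x = -0.0008700
Back-substitute: b = ∂h/∂y = +0.0005900.
Flow direction (−∇h) has components (+0.0008700 E, -0.0005900 N).
Azimuth = atan2(E, N) = atan2(+0.0008700, -0.0005900) = 124.1° ≈ 124°.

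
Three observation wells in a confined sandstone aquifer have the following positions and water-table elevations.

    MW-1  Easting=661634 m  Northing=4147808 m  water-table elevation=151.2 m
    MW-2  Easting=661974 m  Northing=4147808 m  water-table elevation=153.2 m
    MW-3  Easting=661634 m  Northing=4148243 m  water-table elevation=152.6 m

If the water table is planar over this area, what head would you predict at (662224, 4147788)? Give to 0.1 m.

154.6 m

∂h/∂x = (153.2 − 151.2) / (661974 − 661634) = +0.005882
∂h/∂y = (152.6 − 151.2) / (4148243 − 4147808) = +0.003218
h(662224, 4147788) = 151.2 + (+0.005882)·(590) + (+0.003218)·(-20) = 151.2 +3.471 -0.064 = 154.606 m.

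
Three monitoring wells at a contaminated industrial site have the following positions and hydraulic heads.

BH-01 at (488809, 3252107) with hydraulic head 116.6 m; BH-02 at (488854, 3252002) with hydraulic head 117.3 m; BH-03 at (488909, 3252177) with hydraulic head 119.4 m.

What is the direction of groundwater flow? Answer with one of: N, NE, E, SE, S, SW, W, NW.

With h = a·x + b·y + c and BH-01 as origin, the differences give:
  45·a + (-105)·b = +0.7
  100·a + 70·b = +2.8
Eliminate b (×70 and ×(-105), subtract): 13650·a = 343.00 → a = ∂h/∂x = +0.02513
Back-substitute: b = ∂h/∂y = +0.004103.
Flow = −∇h = (-0.02513 east, -0.004103 north), which points west.

W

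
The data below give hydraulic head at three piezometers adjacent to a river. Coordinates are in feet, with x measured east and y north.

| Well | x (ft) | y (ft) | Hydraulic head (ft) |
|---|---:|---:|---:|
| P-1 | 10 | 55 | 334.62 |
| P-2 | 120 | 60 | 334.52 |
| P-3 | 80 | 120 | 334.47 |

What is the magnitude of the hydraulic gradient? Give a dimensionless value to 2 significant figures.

Differences from P-1: to P-2 (Δx, Δy, Δh) = (110, 5, -0.10); to P-3 = (70, 65, -0.15).
Solve a·Δx + b·Δy = Δh: det = 110·65 − 70·5 = 6800.
∂h/∂x = [(-0.10)·65 − (-0.15)·5] / 6800 = -0.0008456
∂h/∂y = [110·(-0.15) − 70·(-0.10)] / 6800 = -0.001397
|∇h| = √(-0.0008456² + -0.001397²) = 0.001633

0.0016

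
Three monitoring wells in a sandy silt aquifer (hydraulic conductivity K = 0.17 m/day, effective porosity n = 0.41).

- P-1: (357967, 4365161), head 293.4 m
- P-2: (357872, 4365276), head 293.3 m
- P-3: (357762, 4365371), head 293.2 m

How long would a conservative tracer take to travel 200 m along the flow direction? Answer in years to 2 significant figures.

1900 years

Three-point gradient (reference P-1): Δ to P-2 = (-95, 115, -0.1), Δ to P-3 = (-205, 210, -0.2).
∂h/∂x = +0.0005517, ∂h/∂y = -0.0004138 (det = 3625).
|∇h| = √(0.0005517² + -0.0004138²) = 0.0006896
Seepage velocity v = K·i/n = 0.17 × 0.0006896 / 0.41 = 0.0002859 m/day.
t = 200 / 0.0002859 = 6.995e+05 days = 1.92e+03 years.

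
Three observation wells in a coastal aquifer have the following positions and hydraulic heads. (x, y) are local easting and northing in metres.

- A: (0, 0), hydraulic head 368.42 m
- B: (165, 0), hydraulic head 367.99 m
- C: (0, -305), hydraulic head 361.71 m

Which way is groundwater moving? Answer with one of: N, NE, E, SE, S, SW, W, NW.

∂h/∂x = (367.99 − 368.42) / (165 − 0) = -0.002606
∂h/∂y = (361.71 − 368.42) / (-305 − 0) = +0.02200
Flow = −∇h = (+0.002606 east, -0.02200 north), which points south.

S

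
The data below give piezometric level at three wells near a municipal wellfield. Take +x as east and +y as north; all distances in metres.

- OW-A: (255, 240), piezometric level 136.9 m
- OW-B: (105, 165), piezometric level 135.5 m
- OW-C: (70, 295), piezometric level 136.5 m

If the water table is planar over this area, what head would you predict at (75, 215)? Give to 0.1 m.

135.8 m

Differences from OW-A: to OW-B (Δx, Δy, Δh) = (-150, -75, -1.4); to OW-C = (-185, 55, -0.4).
Solve a·Δx + b·Δy = Δh: det = (-150)·55 − (-185)·(-75) = -22125.
∂h/∂x = [(-1.4)·55 − (-0.4)·(-75)] / -22125 = +0.004836
∂h/∂y = [(-150)·(-0.4) − (-185)·(-1.4)] / -22125 = +0.008994
h(75, 215) = 136.9 + (+0.004836)·(-180) + (+0.008994)·(-25) = 136.9 -0.871 -0.225 = 135.805 m.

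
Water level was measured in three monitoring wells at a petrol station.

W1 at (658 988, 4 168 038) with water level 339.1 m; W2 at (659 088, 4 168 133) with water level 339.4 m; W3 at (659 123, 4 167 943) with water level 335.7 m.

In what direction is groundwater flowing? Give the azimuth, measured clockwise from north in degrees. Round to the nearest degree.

142°

With h = a·x + b·y + c and W1 as origin, the differences give:
  100·a + 95·b = +0.3
  135·a + (-95)·b = -3.4
Eliminate b (×(-95) and ×95, subtract): -22325·a = 294.50 → a = ∂h/∂x = -0.01319
Back-substitute: b = ∂h/∂y = +0.01704.
Flow direction (−∇h) has components (+0.01319 E, -0.01704 N).
Azimuth = atan2(E, N) = atan2(+0.01319, -0.01704) = 142.3° ≈ 142°.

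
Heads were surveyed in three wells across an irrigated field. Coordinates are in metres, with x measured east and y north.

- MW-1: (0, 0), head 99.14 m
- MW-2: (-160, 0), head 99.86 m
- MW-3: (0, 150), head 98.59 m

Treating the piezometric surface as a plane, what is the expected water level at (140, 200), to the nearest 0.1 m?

∂h/∂x = (99.86 − 99.14) / (-160 − 0) = -0.004500
∂h/∂y = (98.59 − 99.14) / (150 − 0) = -0.003667
h(140, 200) = 99.14 + (-0.004500)·(140) + (-0.003667)·(200) = 99.14 -0.630 -0.733 = 97.777 m.

97.8 m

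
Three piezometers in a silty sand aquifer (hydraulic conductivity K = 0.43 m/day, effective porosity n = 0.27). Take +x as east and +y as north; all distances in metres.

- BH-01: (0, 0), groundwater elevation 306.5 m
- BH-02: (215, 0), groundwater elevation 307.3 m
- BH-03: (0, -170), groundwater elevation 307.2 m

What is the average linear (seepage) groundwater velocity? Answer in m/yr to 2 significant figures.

3.2 m/yr

∂h/∂x = (307.3 − 306.5) / (215 − 0) = +0.003721
∂h/∂y = (307.2 − 306.5) / (-170 − 0) = -0.004118
|∇h| = √(0.003721² + -0.004118²) = 0.00555
Seepage velocity v = K·i/n = 0.43 × 0.00555 / 0.27 = 0.008839 m/day = 3.228 m/yr.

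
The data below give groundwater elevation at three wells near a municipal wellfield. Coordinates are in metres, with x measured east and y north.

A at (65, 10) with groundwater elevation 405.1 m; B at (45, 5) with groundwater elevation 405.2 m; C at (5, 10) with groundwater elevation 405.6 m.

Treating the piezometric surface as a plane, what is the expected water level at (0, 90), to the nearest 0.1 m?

406.7 m

Taking A as reference: B−A = (-20, -5, +0.1); C−A = (-60, 0, +0.5).
Determinant of the coordinate differences = (-20)·0 − (-60)·(-5) = -300.
∂h/∂x = [(+0.1)·0 − (+0.5)·(-5)] / -300 = -0.008333
∂h/∂y = [(-20)·(+0.5) − (-60)·(+0.1)] / -300 = +0.01333
h(0, 90) = 405.1 + (-0.008333)·(-65) + (+0.01333)·(80) = 405.1 +0.542 +1.067 = 406.708 m.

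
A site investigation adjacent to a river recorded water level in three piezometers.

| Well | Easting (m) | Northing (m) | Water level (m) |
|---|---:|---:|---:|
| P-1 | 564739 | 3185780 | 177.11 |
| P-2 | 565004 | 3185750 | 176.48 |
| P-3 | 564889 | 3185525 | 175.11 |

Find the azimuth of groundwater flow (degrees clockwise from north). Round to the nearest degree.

167°

Three-point gradient (reference P-1): Δ to P-2 = (265, -30, -0.63), Δ to P-3 = (150, -255, -2.00).
∂h/∂x = -0.001596, ∂h/∂y = +0.006904 (det = -63075).
Flow direction (−∇h) has components (+0.001596 E, -0.006904 N).
Azimuth = atan2(E, N) = atan2(+0.001596, -0.006904) = 167.0° ≈ 167°.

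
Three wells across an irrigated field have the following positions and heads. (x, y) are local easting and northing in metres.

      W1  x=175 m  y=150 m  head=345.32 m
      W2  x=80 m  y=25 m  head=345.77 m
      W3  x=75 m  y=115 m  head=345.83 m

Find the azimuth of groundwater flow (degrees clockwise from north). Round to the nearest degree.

Taking W1 as reference: W2−W1 = (-95, -125, +0.45); W3−W1 = (-100, -35, +0.51).
Determinant of the coordinate differences = (-95)·(-35) − (-100)·(-125) = -9175.
∂h/∂x = [(+0.45)·(-35) − (+0.51)·(-125)] / -9175 = -0.005232
∂h/∂y = [(-95)·(+0.51) − (-100)·(+0.45)] / -9175 = +0.0003760
Flow direction (−∇h) has components (+0.005232 E, -0.0003760 N).
Azimuth = atan2(E, N) = atan2(+0.005232, -0.0003760) = 94.1° ≈ 094°.

094°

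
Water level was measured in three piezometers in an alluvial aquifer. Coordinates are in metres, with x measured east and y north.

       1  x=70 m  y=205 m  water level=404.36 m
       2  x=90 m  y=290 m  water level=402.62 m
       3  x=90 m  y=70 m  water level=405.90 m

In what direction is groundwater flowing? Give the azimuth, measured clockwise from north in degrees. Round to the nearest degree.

Three-point gradient (reference 1): Δ to 2 = (20, 85, -1.74), Δ to 3 = (20, -135, +1.54).
∂h/∂x = -0.02364, ∂h/∂y = -0.01491 (det = -4400).
Flow direction (−∇h) has components (+0.02364 E, +0.01491 N).
Azimuth = atan2(E, N) = atan2(+0.02364, +0.01491) = 57.8° ≈ 058°.

058°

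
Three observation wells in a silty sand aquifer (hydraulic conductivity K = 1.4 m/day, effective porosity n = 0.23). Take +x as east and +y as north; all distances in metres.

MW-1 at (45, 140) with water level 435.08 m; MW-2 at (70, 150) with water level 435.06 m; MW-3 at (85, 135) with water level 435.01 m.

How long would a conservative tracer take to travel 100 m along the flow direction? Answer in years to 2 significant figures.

19 years

Differences from MW-1: to MW-2 (Δx, Δy, Δh) = (25, 10, -0.02); to MW-3 = (40, -5, -0.07).
Determinant of the coordinate differences = 25·(-5) − 40·10 = -525.
∂h/∂x = [(-0.02)·(-5) − (-0.07)·10] / -525 = -0.001524
∂h/∂y = [25·(-0.07) − 40·(-0.02)] / -525 = +0.001810
|∇h| = √(-0.001524² + 0.001810²) = 0.002366
Seepage velocity v = K·i/n = 1.4 × 0.002366 / 0.23 = 0.0144 m/day.
t = 100 / 0.0144 = 6944 days = 19 years.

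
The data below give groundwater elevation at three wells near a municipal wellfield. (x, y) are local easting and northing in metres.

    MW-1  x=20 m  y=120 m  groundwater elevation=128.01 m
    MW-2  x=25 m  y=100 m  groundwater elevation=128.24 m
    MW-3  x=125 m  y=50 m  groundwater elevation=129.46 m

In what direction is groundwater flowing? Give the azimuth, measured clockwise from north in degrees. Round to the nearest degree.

With h = a·x + b·y + c and MW-1 as origin, the differences give:
  5·a + (-20)·b = +0.23
  105·a + (-70)·b = +1.45
Eliminate b (×(-70) and ×(-20), subtract): 1750·a = 12.900 → a = ∂h/∂x = +0.007371
Back-substitute: b = ∂h/∂y = -0.009657.
Flow direction (−∇h) has components (-0.007371 E, +0.009657 N).
Azimuth = atan2(E, N) = atan2(-0.007371, +0.009657) = 322.6° ≈ 323°.

323°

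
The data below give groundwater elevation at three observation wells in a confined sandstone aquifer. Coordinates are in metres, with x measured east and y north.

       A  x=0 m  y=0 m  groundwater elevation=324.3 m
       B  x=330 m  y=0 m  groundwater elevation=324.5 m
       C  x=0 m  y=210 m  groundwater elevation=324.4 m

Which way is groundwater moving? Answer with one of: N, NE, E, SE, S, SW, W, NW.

SW

∂h/∂x = (324.5 − 324.3) / (330 − 0) = +0.0006061
∂h/∂y = (324.4 − 324.3) / (210 − 0) = +0.0004762
Flow = −∇h = (-0.0006061 east, -0.0004762 north), which points southwest.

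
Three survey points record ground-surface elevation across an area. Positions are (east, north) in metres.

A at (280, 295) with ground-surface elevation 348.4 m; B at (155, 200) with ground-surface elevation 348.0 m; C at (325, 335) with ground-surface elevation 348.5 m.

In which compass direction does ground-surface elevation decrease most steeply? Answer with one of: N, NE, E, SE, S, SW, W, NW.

Differences from A: to B (Δx, Δy, Δh) = (-125, -95, -0.4); to C = (45, 40, +0.1).
Determinant of the coordinate differences = (-125)·40 − 45·(-95) = -725.
∂z/∂x = [(-0.4)·40 − (+0.1)·(-95)] / -725 = +0.008966
∂z/∂y = [(-125)·(+0.1) − 45·(-0.4)] / -725 = -0.007586
Steepest decrease is along −∇f = (-0.008966 E, +0.007586 N) → northwest.

NW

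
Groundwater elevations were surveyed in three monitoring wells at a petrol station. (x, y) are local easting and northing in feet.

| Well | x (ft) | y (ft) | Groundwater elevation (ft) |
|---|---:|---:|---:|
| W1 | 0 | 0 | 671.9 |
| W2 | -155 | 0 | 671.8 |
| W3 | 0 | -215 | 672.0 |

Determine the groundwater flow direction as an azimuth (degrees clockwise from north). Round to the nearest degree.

∂h/∂x = (671.8 − 671.9) / (-155 − 0) = +0.0006452
∂h/∂y = (672.0 − 671.9) / (-215 − 0) = -0.0004651
Flow direction (−∇h) has components (-0.0006452 E, +0.0004651 N).
Azimuth = atan2(E, N) = atan2(-0.0006452, +0.0004651) = 305.8° ≈ 306°.

306°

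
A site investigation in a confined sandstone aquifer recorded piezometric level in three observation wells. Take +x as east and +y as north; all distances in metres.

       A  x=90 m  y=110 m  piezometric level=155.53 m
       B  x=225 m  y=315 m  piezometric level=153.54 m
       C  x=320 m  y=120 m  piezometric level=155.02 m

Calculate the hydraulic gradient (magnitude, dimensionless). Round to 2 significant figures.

0.0087

With h = a·x + b·y + c and A as origin, the differences give:
  135·a + 205·b = -1.99
  230·a + 10·b = -0.51
Eliminate b (×10 and ×205, subtract): -45800·a = 84.650 → a = ∂h/∂x = -0.001848
Back-substitute: b = ∂h/∂y = -0.008490.
|∇h| = √(-0.001848² + -0.008490²) = 0.008689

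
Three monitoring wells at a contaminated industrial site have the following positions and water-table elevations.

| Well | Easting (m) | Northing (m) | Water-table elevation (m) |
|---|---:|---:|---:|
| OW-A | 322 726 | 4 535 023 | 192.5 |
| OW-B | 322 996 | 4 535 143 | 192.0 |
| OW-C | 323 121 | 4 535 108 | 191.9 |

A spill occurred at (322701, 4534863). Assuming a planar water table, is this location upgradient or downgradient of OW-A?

upgradient

Taking OW-A as reference: OW-B−OW-A = (270, 120, -0.5); OW-C−OW-A = (395, 85, -0.6).
Determinant of the coordinate differences = 270·85 − 395·120 = -24450.
∂h/∂x = [(-0.5)·85 − (-0.6)·120] / -24450 = -0.001207
∂h/∂y = [270·(-0.6) − 395·(-0.5)] / -24450 = -0.001452
Head at (322701, 4534863) = 192.5 + (-0.001207)·(-25) + (-0.001452)·(-160) = 192.76 m.
That is higher than the 192.5 m at OW-A, so the point is upgradient.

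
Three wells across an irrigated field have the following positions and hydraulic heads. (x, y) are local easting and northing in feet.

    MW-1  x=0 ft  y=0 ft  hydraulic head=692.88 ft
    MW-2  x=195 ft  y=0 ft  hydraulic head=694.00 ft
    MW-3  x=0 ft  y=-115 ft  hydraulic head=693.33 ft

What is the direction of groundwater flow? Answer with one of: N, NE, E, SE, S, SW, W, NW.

NW

∂h/∂x = (694.00 − 692.88) / (195 − 0) = +0.005744
∂h/∂y = (693.33 − 692.88) / (-115 − 0) = -0.003913
Flow = −∇h = (-0.005744 east, +0.003913 north), which points northwest.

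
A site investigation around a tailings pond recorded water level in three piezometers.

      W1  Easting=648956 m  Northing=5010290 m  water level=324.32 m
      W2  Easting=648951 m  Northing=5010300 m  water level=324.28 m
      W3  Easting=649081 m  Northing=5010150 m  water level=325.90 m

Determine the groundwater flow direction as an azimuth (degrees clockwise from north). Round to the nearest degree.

Taking W1 as reference: W2−W1 = (-5, 10, -0.04); W3−W1 = (125, -140, +1.58).
Determinant of the coordinate differences = (-5)·(-140) − 125·10 = -550.
∂h/∂x = [(-0.04)·(-140) − (+1.58)·10] / -550 = +0.01855
∂h/∂y = [(-5)·(+1.58) − 125·(-0.04)] / -550 = +0.005273
Flow direction (−∇h) has components (-0.01855 E, -0.005273 N).
Azimuth = atan2(E, N) = atan2(-0.01855, -0.005273) = 254.1° ≈ 254°.

254°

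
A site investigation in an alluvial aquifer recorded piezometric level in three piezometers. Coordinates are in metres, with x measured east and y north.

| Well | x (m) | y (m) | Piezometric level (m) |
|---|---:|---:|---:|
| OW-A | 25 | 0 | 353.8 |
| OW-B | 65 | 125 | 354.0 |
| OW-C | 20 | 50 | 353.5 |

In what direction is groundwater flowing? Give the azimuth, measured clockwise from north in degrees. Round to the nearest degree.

With h = a·x + b·y + c and OW-A as origin, the differences give:
  40·a + 125·b = +0.2
  (-5)·a + 50·b = -0.3
Eliminate b (×50 and ×125, subtract): 2625·a = 47.50 → a = ∂h/∂x = +0.01810
Back-substitute: b = ∂h/∂y = -0.004190.
Flow direction (−∇h) has components (-0.01810 E, +0.004190 N).
Azimuth = atan2(E, N) = atan2(-0.01810, +0.004190) = 283.0° ≈ 283°.

283°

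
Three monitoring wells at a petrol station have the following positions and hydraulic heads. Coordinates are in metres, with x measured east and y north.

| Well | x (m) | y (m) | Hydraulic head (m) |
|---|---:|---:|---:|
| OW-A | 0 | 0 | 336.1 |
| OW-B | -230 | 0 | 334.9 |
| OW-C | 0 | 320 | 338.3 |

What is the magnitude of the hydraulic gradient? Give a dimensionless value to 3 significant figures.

∂h/∂x = (334.9 − 336.1) / (-230 − 0) = +0.005217
∂h/∂y = (338.3 − 336.1) / (320 − 0) = +0.006875
|∇h| = √(0.005217² + 0.006875²) = 0.00863

0.00863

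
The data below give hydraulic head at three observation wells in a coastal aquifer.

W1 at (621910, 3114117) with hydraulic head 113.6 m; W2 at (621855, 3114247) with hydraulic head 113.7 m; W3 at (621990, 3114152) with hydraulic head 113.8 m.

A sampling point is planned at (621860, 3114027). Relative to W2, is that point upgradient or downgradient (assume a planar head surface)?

With h = a·x + b·y + c and W1 as origin, the differences give:
  (-55)·a + 130·b = +0.1
  80·a + 35·b = +0.2
Eliminate b (×35 and ×130, subtract): -12325·a = -22.50 → a = ∂h/∂x = +0.001826
Back-substitute: b = ∂h/∂y = +0.001542.
Head at (621860, 3114027) = 113.6 + (+0.001826)·(-50) + (+0.001542)·(-90) = 113.37 m.
That is lower than the 113.7 m at W2, so the point is downgradient.

downgradient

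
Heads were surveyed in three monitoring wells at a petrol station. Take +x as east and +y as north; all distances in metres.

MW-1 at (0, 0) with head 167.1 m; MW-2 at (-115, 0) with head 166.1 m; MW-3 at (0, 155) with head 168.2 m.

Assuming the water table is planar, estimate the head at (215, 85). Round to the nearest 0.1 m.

∂h/∂x = (166.1 − 167.1) / (-115 − 0) = +0.008696
∂h/∂y = (168.2 − 167.1) / (155 − 0) = +0.007097
h(215, 85) = 167.1 + (+0.008696)·(215) + (+0.007097)·(85) = 167.1 +1.870 +0.603 = 169.573 m.

169.6 m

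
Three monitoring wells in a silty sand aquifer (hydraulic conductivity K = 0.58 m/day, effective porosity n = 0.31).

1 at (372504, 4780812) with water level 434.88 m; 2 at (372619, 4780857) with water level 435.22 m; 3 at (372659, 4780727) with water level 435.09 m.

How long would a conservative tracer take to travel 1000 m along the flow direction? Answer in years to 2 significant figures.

510 years

With h = a·x + b·y + c and 1 as origin, the differences give:
  115·a + 45·b = +0.34
  155·a + (-85)·b = +0.21
Eliminate b (×(-85) and ×45, subtract): -16750·a = -38.350 → a = ∂h/∂x = +0.002290
Back-substitute: b = ∂h/∂y = +0.001704.
|∇h| = √(0.002290² + 0.001704²) = 0.002854
Seepage velocity v = K·i/n = 0.58 × 0.002854 / 0.31 = 0.00534 m/day.
t = 1000 / 0.00534 = 1.873e+05 days = 513 years.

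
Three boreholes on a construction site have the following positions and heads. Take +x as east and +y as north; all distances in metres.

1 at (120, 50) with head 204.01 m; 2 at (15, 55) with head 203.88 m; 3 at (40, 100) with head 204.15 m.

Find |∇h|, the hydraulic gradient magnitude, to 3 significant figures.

Three-point gradient (reference 1): Δ to 2 = (-105, 5, -0.13), Δ to 3 = (-80, 50, +0.14).
∂h/∂x = +0.001485, ∂h/∂y = +0.005175 (det = -4850).
|∇h| = √(0.001485² + 0.005175²) = 0.005384

0.00538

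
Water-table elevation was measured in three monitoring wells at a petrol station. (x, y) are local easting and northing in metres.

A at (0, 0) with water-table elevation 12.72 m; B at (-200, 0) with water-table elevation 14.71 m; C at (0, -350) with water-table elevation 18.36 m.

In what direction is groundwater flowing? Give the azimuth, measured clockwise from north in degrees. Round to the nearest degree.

032°

∂h/∂x = (14.71 − 12.72) / (-200 − 0) = -0.009950
∂h/∂y = (18.36 − 12.72) / (-350 − 0) = -0.01611
Flow direction (−∇h) has components (+0.009950 E, +0.01611 N).
Azimuth = atan2(E, N) = atan2(+0.009950, +0.01611) = 31.7° ≈ 032°.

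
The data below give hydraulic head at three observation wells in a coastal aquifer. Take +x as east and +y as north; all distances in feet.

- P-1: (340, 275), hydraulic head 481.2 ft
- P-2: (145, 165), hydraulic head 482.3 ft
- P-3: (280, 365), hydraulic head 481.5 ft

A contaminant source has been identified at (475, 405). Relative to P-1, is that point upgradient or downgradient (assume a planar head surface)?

downgradient

With h = a·x + b·y + c and P-1 as origin, the differences give:
  (-195)·a + (-110)·b = +1.1
  (-60)·a + 90·b = +0.3
Eliminate b (×90 and ×(-110), subtract): -24150·a = 132.00 → a = ∂h/∂x = -0.005466
Back-substitute: b = ∂h/∂y = -0.0003106.
Head at (475, 405) = 481.2 + (-0.005466)·(135) + (-0.0003106)·(130) = 480.42 ft.
That is lower than the 481.2 ft at P-1, so the point is downgradient.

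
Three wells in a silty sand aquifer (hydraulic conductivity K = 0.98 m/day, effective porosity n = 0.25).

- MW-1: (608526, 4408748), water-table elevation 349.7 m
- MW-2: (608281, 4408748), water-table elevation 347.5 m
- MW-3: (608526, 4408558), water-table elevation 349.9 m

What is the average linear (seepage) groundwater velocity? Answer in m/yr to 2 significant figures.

∂h/∂x = (347.5 − 349.7) / (608281 − 608526) = +0.008980
∂h/∂y = (349.9 − 349.7) / (4408558 − 4408748) = -0.001053
|∇h| = √(0.008980² + -0.001053²) = 0.009042
Seepage velocity v = K·i/n = 0.98 × 0.009042 / 0.25 = 0.03544 m/day = 12.94 m/yr.

13 m/yr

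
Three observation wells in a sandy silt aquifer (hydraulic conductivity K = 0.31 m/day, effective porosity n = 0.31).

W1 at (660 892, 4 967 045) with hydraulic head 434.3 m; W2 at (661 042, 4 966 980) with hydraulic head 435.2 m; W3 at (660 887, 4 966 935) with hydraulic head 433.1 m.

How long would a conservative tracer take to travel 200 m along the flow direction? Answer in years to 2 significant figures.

Differences from W1: to W2 (Δx, Δy, Δh) = (150, -65, +0.9); to W3 = (-5, -110, -1.2).
Determinant of the coordinate differences = 150·(-110) − (-5)·(-65) = -16825.
∂h/∂x = [(+0.9)·(-110) − (-1.2)·(-65)] / -16825 = +0.01052
∂h/∂y = [150·(-1.2) − (-5)·(+0.9)] / -16825 = +0.01043
|∇h| = √(0.01052² + 0.01043²) = 0.01481
Seepage velocity v = K·i/n = 0.31 × 0.01481 / 0.31 = 0.01481 m/day.
t = 200 / 0.01481 = 1.35e+04 days = 37 years.

37 years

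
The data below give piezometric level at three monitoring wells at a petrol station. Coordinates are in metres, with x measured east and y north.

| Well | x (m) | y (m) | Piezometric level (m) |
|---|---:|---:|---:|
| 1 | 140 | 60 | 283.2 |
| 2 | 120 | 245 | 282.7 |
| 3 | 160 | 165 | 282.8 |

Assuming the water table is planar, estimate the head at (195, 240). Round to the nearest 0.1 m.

With h = a·x + b·y + c and 1 as origin, the differences give:
  (-20)·a + 185·b = -0.5
  20·a + 105·b = -0.4
Eliminate b (×105 and ×185, subtract): -5800·a = 21.50 → a = ∂h/∂x = -0.003707
Back-substitute: b = ∂h/∂y = -0.003103.
h(195, 240) = 283.2 + (-0.003707)·(55) + (-0.003103)·(180) = 283.2 -0.204 -0.559 = 282.438 m.

282.4 m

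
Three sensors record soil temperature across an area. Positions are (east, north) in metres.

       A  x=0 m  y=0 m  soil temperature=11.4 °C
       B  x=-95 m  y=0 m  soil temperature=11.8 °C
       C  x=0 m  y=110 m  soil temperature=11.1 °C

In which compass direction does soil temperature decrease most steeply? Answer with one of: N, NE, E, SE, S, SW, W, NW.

∂T/∂x = (11.8 − 11.4) / (-95 − 0) = -0.004211
∂T/∂y = (11.1 − 11.4) / (110 − 0) = -0.002727
Steepest decrease is along −∇f = (+0.004211 E, +0.002727 N) → northeast.

NE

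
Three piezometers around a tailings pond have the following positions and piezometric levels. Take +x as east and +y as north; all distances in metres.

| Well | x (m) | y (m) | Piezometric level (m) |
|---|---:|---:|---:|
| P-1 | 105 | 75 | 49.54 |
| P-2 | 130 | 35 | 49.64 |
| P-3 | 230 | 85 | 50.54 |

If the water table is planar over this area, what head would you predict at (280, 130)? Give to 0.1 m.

Taking P-1 as reference: P-2−P-1 = (25, -40, +0.10); P-3−P-1 = (125, 10, +1.00).
Solve a·Δx + b·Δy = Δh: det = 25·10 − 125·(-40) = 5250.
∂h/∂x = [(+0.10)·10 − (+1.00)·(-40)] / 5250 = +0.007810
∂h/∂y = [25·(+1.00) − 125·(+0.10)] / 5250 = +0.002381
h(280, 130) = 49.54 + (+0.007810)·(175) + (+0.002381)·(55) = 49.54 +1.367 +0.131 = 51.038 m.

51.0 m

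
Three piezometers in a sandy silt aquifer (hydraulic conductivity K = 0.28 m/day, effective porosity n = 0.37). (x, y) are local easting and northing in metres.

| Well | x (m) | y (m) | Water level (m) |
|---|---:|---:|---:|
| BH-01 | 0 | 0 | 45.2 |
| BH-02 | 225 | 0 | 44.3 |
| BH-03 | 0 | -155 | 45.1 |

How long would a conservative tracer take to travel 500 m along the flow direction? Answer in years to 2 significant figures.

450 years

∂h/∂x = (44.3 − 45.2) / (225 − 0) = -0.004000
∂h/∂y = (45.1 − 45.2) / (-155 − 0) = +0.0006452
|∇h| = √(-0.004000² + 0.0006452²) = 0.004052
Seepage velocity v = K·i/n = 0.28 × 0.004052 / 0.37 = 0.003066 m/day.
t = 500 / 0.003066 = 1.631e+05 days = 447 years.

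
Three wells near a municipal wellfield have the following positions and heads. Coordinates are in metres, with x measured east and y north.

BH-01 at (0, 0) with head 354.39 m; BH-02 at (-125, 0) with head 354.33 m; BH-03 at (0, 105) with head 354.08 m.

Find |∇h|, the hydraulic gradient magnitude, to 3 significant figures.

∂h/∂x = (354.33 − 354.39) / (-125 − 0) = +0.0004800
∂h/∂y = (354.08 − 354.39) / (105 − 0) = -0.002952
|∇h| = √(0.0004800² + -0.002952²) = 0.002991

0.00299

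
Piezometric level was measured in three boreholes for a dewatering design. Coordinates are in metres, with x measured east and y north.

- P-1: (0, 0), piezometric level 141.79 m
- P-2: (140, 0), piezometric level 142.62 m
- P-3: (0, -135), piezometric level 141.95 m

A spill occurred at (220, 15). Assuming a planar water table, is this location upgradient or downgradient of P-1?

upgradient

∂h/∂x = (142.62 − 141.79) / (140 − 0) = +0.005929
∂h/∂y = (141.95 − 141.79) / (-135 − 0) = -0.001185
Head at (220, 15) = 141.79 + (+0.005929)·(220) + (-0.001185)·(15) = 143.08 m.
That is higher than the 141.79 m at P-1, so the point is upgradient.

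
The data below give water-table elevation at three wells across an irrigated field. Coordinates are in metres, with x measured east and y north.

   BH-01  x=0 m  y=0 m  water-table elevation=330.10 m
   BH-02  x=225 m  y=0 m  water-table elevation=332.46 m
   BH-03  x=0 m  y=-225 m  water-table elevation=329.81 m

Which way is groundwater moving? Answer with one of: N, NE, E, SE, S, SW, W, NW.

W

∂h/∂x = (332.46 − 330.10) / (225 − 0) = +0.01049
∂h/∂y = (329.81 − 330.10) / (-225 − 0) = +0.001289
Flow = −∇h = (-0.01049 east, -0.001289 north), which points west.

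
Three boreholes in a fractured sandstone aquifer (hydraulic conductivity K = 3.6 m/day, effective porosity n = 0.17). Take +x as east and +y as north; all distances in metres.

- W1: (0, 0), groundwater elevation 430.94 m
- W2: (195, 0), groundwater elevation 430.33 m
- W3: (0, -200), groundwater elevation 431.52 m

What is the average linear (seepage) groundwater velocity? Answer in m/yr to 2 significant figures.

∂h/∂x = (430.33 − 430.94) / (195 − 0) = -0.003128
∂h/∂y = (431.52 − 430.94) / (-200 − 0) = -0.002900
|∇h| = √(-0.003128² + -0.002900²) = 0.004265
Seepage velocity v = K·i/n = 3.6 × 0.004265 / 0.17 = 0.09032 m/day = 32.99 m/yr.

33 m/yr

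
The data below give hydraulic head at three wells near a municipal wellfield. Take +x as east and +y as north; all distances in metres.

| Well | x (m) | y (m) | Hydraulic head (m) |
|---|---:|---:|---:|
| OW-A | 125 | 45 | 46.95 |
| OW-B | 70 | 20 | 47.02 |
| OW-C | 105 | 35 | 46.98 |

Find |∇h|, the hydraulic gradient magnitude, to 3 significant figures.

Three-point gradient (reference OW-A): Δ to OW-B = (-55, -25, +0.07), Δ to OW-C = (-20, -10, +0.03).
∂h/∂x = +0.0010000, ∂h/∂y = -0.005000 (det = 50).
|∇h| = √(0.0010000² + -0.005000²) = 0.005099

0.00510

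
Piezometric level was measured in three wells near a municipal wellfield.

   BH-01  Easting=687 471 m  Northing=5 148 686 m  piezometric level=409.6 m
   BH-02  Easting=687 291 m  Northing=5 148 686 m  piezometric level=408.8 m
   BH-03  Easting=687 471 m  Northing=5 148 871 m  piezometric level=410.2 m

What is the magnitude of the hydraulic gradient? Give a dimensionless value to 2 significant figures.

0.0055

∂h/∂x = (408.8 − 409.6) / (687291 − 687471) = +0.004444
∂h/∂y = (410.2 − 409.6) / (5148871 − 5148686) = +0.003243
|∇h| = √(0.004444² + 0.003243²) = 0.005501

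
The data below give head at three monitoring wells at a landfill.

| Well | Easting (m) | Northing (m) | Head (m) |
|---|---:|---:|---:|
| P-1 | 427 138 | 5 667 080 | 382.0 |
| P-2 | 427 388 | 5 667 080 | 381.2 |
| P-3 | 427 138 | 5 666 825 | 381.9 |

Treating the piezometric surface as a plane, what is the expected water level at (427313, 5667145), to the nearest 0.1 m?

∂h/∂x = (381.2 − 382.0) / (427388 − 427138) = -0.003200
∂h/∂y = (381.9 − 382.0) / (5666825 − 5667080) = +0.0003922
h(427313, 5667145) = 382.0 + (-0.003200)·(175) + (+0.0003922)·(65) = 382.0 -0.560 +0.025 = 381.465 m.

381.5 m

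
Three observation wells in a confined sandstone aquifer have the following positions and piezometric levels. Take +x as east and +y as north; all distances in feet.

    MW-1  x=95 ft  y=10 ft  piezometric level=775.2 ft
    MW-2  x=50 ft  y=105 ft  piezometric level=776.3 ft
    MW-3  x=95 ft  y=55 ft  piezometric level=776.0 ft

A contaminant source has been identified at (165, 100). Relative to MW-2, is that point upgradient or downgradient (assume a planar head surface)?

upgradient

Differences from MW-1: to MW-2 (Δx, Δy, Δh) = (-45, 95, +1.1); to MW-3 = (0, 45, +0.8).
Determinant of the coordinate differences = (-45)·45 − 0·95 = -2025.
∂h/∂x = [(+1.1)·45 − (+0.8)·95] / -2025 = +0.01309
∂h/∂y = [(-45)·(+0.8) − 0·(+1.1)] / -2025 = +0.01778
Head at (165, 100) = 775.2 + (+0.01309)·(70) + (+0.01778)·(90) = 777.72 ft.
That is higher than the 776.3 ft at MW-2, so the point is upgradient.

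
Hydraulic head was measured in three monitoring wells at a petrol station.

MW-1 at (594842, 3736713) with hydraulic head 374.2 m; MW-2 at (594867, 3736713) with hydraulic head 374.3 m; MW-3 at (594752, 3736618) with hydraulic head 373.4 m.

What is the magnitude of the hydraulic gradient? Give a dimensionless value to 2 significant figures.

0.0061

Differences from MW-1: to MW-2 (Δx, Δy, Δh) = (25, 0, +0.1); to MW-3 = (-90, -95, -0.8).
Solve a·Δx + b·Δy = Δh: det = 25·(-95) − (-90)·0 = -2375.
∂h/∂x = [(+0.1)·(-95) − (-0.8)·0] / -2375 = +0.004000
∂h/∂y = [25·(-0.8) − (-90)·(+0.1)] / -2375 = +0.004632
|∇h| = √(0.004000² + 0.004632²) = 0.00612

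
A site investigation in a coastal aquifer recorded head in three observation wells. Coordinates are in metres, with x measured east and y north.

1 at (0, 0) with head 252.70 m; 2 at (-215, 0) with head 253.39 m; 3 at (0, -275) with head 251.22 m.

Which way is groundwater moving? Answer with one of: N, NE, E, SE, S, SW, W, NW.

∂h/∂x = (253.39 − 252.70) / (-215 − 0) = -0.003209
∂h/∂y = (251.22 − 252.70) / (-275 − 0) = +0.005382
Flow = −∇h = (+0.003209 east, -0.005382 north), which points southeast.

SE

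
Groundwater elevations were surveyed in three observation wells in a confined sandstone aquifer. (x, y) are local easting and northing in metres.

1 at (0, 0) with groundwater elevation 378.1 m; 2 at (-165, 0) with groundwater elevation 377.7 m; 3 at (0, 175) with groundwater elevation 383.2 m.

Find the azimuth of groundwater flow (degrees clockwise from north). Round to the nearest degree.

185°

∂h/∂x = (377.7 − 378.1) / (-165 − 0) = +0.002424
∂h/∂y = (383.2 − 378.1) / (175 − 0) = +0.02914
Flow direction (−∇h) has components (-0.002424 E, -0.02914 N).
Azimuth = atan2(E, N) = atan2(-0.002424, -0.02914) = 184.8° ≈ 185°.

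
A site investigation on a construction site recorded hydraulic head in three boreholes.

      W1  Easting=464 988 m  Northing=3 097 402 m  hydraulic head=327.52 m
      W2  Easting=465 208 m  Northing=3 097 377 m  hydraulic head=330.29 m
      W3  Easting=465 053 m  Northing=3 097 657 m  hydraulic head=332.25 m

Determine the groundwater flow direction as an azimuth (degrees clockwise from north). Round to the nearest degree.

224°

Differences from W1: to W2 (Δx, Δy, Δh) = (220, -25, +2.77); to W3 = (65, 255, +4.73).
Determinant of the coordinate differences = 220·255 − 65·(-25) = 57725.
∂h/∂x = [(+2.77)·255 − (+4.73)·(-25)] / 57725 = +0.01428
∂h/∂y = [220·(+4.73) − 65·(+2.77)] / 57725 = +0.01491
Flow direction (−∇h) has components (-0.01428 E, -0.01491 N).
Azimuth = atan2(E, N) = atan2(-0.01428, -0.01491) = 223.8° ≈ 224°.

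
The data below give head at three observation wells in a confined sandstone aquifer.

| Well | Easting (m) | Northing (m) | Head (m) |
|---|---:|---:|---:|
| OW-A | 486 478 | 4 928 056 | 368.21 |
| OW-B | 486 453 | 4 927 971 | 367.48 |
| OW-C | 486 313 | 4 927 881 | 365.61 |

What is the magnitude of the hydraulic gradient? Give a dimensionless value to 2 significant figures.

Taking OW-A as reference: OW-B−OW-A = (-25, -85, -0.73); OW-C−OW-A = (-165, -175, -2.60).
Determinant of the coordinate differences = (-25)·(-175) − (-165)·(-85) = -9650.
∂h/∂x = [(-0.73)·(-175) − (-2.60)·(-85)] / -9650 = +0.009663
∂h/∂y = [(-25)·(-2.60) − (-165)·(-0.73)] / -9650 = +0.005746
|∇h| = √(0.009663² + 0.005746²) = 0.01124

0.011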